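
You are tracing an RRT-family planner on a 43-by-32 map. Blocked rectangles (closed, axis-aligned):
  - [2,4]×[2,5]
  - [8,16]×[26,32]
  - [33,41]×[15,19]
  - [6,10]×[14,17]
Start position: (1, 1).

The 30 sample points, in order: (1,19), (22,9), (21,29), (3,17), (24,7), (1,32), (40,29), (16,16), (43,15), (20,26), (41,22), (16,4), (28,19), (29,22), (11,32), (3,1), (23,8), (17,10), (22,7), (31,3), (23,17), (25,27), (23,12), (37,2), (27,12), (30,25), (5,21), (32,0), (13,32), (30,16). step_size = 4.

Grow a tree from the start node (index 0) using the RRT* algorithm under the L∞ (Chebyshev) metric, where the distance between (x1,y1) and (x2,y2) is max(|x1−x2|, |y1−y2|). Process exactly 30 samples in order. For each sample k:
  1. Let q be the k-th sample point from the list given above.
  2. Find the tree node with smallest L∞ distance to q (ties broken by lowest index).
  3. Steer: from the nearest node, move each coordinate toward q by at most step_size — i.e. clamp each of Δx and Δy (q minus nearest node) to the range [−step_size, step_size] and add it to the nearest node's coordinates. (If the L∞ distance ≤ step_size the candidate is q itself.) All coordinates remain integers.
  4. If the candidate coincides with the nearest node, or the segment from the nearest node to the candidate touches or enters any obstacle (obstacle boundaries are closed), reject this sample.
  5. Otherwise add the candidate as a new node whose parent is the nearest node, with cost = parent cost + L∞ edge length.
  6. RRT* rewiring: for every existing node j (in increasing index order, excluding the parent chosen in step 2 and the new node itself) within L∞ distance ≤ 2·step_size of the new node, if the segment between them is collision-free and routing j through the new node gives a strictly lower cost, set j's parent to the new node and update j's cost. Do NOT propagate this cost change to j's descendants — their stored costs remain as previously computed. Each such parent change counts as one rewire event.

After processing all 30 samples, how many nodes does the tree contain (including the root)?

1. q=(1,19) nearest=0 d=18 new=(1,5) → add node 1 parent=0 cost=4
2. q=(22,9) nearest=0 d=21 new=(5,5) → blocked by [2,4]×[2,5], reject
3. q=(21,29) nearest=1 d=24 new=(5,9) → add node 2 parent=1 cost=8
4. q=(3,17) nearest=2 d=8 new=(3,13) → add node 3 parent=2 cost=12
5. q=(24,7) nearest=2 d=19 new=(9,7) → add node 4 parent=2 cost=12
6. q=(1,32) nearest=3 d=19 new=(1,17) → add node 5 parent=3 cost=16
7. q=(40,29) nearest=4 d=31 new=(13,11) → add node 6 parent=4 cost=16
8. q=(16,16) nearest=6 d=5 new=(16,15) → add node 7 parent=6 cost=20
9. q=(43,15) nearest=7 d=27 new=(20,15) → add node 8 parent=7 cost=24
10. q=(20,26) nearest=7 d=11 new=(20,19) → add node 9 parent=7 cost=24
11. q=(41,22) nearest=8 d=21 new=(24,19) → add node 10 parent=8 cost=28
12. q=(16,4) nearest=4 d=7 new=(13,4) → add node 11 parent=4 cost=16
13. q=(28,19) nearest=10 d=4 new=(28,19) → add node 12 parent=10 cost=32
14. q=(29,22) nearest=12 d=3 new=(29,22) → add node 13 parent=12 cost=35
15. q=(11,32) nearest=9 d=13 new=(16,23) → add node 14 parent=9 cost=28
16. q=(3,1) nearest=0 d=2 new=(3,1) → add node 15 parent=0 cost=2
17. q=(23,8) nearest=7 d=7 new=(20,11) → add node 16 parent=7 cost=24
18. q=(17,10) nearest=16 d=3 new=(17,10) → add node 17 parent=16 cost=27
19. q=(22,7) nearest=16 d=4 new=(22,7) → add node 18 parent=16 cost=28
20. q=(31,3) nearest=18 d=9 new=(26,3) → add node 19 parent=18 cost=32
21. q=(23,17) nearest=10 d=2 new=(23,17) → add node 20 parent=10 cost=30
22. q=(25,27) nearest=13 d=5 new=(25,26) → add node 21 parent=13 cost=39
23. q=(23,12) nearest=8 d=3 new=(23,12) → add node 22 parent=8 cost=27
24. q=(37,2) nearest=19 d=11 new=(30,2) → add node 23 parent=19 cost=36
25. q=(27,12) nearest=22 d=4 new=(27,12) → add node 24 parent=22 cost=31
26. q=(30,25) nearest=13 d=3 new=(30,25) → add node 25 parent=13 cost=38
27. q=(5,21) nearest=5 d=4 new=(5,21) → add node 26 parent=5 cost=20
28. q=(32,0) nearest=23 d=2 new=(32,0) → add node 27 parent=23 cost=38
29. q=(13,32) nearest=14 d=9 new=(13,27) → blocked by [8,16]×[26,32], reject
30. q=(30,16) nearest=12 d=3 new=(30,16) → add node 28 parent=12 cost=35

Node count: 29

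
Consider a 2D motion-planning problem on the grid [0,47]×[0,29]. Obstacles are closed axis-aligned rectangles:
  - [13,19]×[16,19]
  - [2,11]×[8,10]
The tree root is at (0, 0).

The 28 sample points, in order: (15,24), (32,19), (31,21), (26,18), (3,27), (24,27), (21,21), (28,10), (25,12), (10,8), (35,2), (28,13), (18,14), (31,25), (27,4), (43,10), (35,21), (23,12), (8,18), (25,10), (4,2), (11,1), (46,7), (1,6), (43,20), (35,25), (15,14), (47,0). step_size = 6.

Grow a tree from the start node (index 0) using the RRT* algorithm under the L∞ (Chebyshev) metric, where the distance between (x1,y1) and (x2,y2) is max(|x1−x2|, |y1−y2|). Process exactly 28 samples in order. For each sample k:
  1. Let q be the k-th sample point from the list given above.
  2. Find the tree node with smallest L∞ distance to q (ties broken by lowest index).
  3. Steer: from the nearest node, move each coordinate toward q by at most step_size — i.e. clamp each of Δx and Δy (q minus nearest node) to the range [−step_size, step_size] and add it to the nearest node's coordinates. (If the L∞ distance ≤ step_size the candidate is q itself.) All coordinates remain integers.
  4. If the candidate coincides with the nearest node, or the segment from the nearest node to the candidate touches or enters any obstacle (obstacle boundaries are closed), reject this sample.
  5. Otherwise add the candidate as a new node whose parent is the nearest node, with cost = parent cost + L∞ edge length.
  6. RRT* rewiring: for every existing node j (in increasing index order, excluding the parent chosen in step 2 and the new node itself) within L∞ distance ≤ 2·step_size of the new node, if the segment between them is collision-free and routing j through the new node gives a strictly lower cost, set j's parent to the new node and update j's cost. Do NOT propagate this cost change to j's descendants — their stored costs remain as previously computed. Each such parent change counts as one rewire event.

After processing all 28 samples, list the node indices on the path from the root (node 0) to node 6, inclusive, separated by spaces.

Path: 0 1 2 3 6

1. q=(15,24) nearest=0 d=24 new=(6,6) → add node 1 parent=0 cost=6
2. q=(32,19) nearest=1 d=26 new=(12,12) → blocked by [2,11]×[8,10], reject
3. q=(31,21) nearest=1 d=25 new=(12,12) → blocked by [2,11]×[8,10], reject
4. q=(26,18) nearest=1 d=20 new=(12,12) → blocked by [2,11]×[8,10], reject
5. q=(3,27) nearest=1 d=21 new=(3,12) → blocked by [2,11]×[8,10], reject
6. q=(24,27) nearest=1 d=21 new=(12,12) → blocked by [2,11]×[8,10], reject
7. q=(21,21) nearest=1 d=15 new=(12,12) → blocked by [2,11]×[8,10], reject
8. q=(28,10) nearest=1 d=22 new=(12,10) → blocked by [2,11]×[8,10], reject
9. q=(25,12) nearest=1 d=19 new=(12,12) → blocked by [2,11]×[8,10], reject
10. q=(10,8) nearest=1 d=4 new=(10,8) → blocked by [2,11]×[8,10], reject
11. q=(35,2) nearest=1 d=29 new=(12,2) → add node 2 parent=1 cost=12
12. q=(28,13) nearest=2 d=16 new=(18,8) → add node 3 parent=2 cost=18
13. q=(18,14) nearest=3 d=6 new=(18,14) → add node 4 parent=3 cost=24
14. q=(31,25) nearest=4 d=13 new=(24,20) → add node 5 parent=4 cost=30
15. q=(27,4) nearest=3 d=9 new=(24,4) → add node 6 parent=3 cost=24
16. q=(43,10) nearest=5 d=19 new=(30,14) → add node 7 parent=5 cost=36
17. q=(35,21) nearest=7 d=7 new=(35,20) → add node 8 parent=7 cost=42
18. q=(23,12) nearest=3 d=5 new=(23,12) → add node 9 parent=3 cost=23; rewire 7→9 (30<36); rewire 8→9 (35<42)
19. q=(8,18) nearest=3 d=10 new=(12,14) → add node 10 parent=3 cost=24
20. q=(25,10) nearest=9 d=2 new=(25,10) → add node 11 parent=9 cost=25
21. q=(4,2) nearest=0 d=4 new=(4,2) → add node 12 parent=0 cost=4
22. q=(11,1) nearest=2 d=1 new=(11,1) → add node 13 parent=2 cost=13
23. q=(46,7) nearest=8 d=13 new=(41,14) → add node 14 parent=8 cost=41
24. q=(1,6) nearest=12 d=4 new=(1,6) → add node 15 parent=12 cost=8
25. q=(43,20) nearest=14 d=6 new=(43,20) → add node 16 parent=14 cost=47
26. q=(35,25) nearest=8 d=5 new=(35,25) → add node 17 parent=8 cost=40
27. q=(15,14) nearest=4 d=3 new=(15,14) → add node 18 parent=4 cost=27
28. q=(47,0) nearest=14 d=14 new=(47,8) → add node 19 parent=14 cost=47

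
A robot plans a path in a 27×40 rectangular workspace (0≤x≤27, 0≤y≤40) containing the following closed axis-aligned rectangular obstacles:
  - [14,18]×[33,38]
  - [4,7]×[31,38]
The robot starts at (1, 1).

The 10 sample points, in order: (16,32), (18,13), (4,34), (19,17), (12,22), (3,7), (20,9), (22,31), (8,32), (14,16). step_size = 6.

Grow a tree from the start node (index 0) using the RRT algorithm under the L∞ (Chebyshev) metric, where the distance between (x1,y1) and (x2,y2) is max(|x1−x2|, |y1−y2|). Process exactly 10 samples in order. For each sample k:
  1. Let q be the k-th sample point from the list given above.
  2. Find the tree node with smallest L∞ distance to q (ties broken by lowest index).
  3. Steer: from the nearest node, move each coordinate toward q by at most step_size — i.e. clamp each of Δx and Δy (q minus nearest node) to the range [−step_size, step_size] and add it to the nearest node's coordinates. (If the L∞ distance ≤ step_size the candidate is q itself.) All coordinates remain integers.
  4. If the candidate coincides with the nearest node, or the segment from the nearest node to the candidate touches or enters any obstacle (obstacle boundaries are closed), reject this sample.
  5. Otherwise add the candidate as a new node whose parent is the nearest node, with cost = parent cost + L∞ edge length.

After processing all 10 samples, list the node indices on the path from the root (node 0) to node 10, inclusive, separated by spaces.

Path: 0 1 2 10

1. q=(16,32) nearest=0 d=31 new=(7,7) → add node 1 parent=0 cost=6
2. q=(18,13) nearest=1 d=11 new=(13,13) → add node 2 parent=1 cost=12
3. q=(4,34) nearest=2 d=21 new=(7,19) → add node 3 parent=2 cost=18
4. q=(19,17) nearest=2 d=6 new=(19,17) → add node 4 parent=2 cost=18
5. q=(12,22) nearest=3 d=5 new=(12,22) → add node 5 parent=3 cost=23
6. q=(3,7) nearest=1 d=4 new=(3,7) → add node 6 parent=1 cost=10
7. q=(20,9) nearest=2 d=7 new=(19,9) → add node 7 parent=2 cost=18
8. q=(22,31) nearest=5 d=10 new=(18,28) → add node 8 parent=5 cost=29
9. q=(8,32) nearest=5 d=10 new=(8,28) → add node 9 parent=5 cost=29
10. q=(14,16) nearest=2 d=3 new=(14,16) → add node 10 parent=2 cost=15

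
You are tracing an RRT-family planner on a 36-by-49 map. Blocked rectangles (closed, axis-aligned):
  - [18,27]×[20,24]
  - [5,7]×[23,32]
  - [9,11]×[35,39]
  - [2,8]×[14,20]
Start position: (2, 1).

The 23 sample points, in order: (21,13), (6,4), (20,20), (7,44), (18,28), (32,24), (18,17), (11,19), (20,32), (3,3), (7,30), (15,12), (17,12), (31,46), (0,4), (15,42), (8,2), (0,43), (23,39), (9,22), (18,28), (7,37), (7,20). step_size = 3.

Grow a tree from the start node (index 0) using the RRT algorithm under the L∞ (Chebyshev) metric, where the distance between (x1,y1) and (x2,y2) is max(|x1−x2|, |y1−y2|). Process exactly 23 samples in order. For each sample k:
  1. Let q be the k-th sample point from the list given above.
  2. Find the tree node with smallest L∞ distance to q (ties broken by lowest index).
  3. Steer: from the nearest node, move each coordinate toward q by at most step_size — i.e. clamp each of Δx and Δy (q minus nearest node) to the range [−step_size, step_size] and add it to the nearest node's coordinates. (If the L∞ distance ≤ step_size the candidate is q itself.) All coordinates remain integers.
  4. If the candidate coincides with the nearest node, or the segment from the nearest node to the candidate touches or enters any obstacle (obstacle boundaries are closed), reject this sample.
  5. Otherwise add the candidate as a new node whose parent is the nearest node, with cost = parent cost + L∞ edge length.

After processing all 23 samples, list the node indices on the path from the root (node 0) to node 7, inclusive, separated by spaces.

1. q=(21,13) nearest=0 d=19 new=(5,4) → add node 1 parent=0 cost=3
2. q=(6,4) nearest=1 d=1 new=(6,4) → add node 2 parent=1 cost=4
3. q=(20,20) nearest=1 d=16 new=(8,7) → add node 3 parent=1 cost=6
4. q=(7,44) nearest=3 d=37 new=(7,10) → add node 4 parent=3 cost=9
5. q=(18,28) nearest=4 d=18 new=(10,13) → add node 5 parent=4 cost=12
6. q=(32,24) nearest=5 d=22 new=(13,16) → add node 6 parent=5 cost=15
7. q=(18,17) nearest=6 d=5 new=(16,17) → add node 7 parent=6 cost=18
8. q=(11,19) nearest=6 d=3 new=(11,19) → add node 8 parent=6 cost=18
9. q=(20,32) nearest=8 d=13 new=(14,22) → add node 9 parent=8 cost=21
10. q=(3,3) nearest=0 d=2 new=(3,3) → add node 10 parent=0 cost=2
11. q=(7,30) nearest=9 d=8 new=(11,25) → add node 11 parent=9 cost=24
12. q=(15,12) nearest=6 d=4 new=(15,13) → add node 12 parent=6 cost=18
13. q=(17,12) nearest=12 d=2 new=(17,12) → add node 13 parent=12 cost=20
14. q=(31,46) nearest=11 d=21 new=(14,28) → add node 14 parent=11 cost=27
15. q=(0,4) nearest=0 d=3 new=(0,4) → add node 15 parent=0 cost=3
16. q=(15,42) nearest=14 d=14 new=(15,31) → add node 16 parent=14 cost=30
17. q=(8,2) nearest=2 d=2 new=(8,2) → add node 17 parent=2 cost=6
18. q=(0,43) nearest=14 d=15 new=(11,31) → add node 18 parent=14 cost=30
19. q=(23,39) nearest=16 d=8 new=(18,34) → add node 19 parent=16 cost=33
20. q=(9,22) nearest=8 d=3 new=(9,22) → add node 20 parent=8 cost=21
21. q=(18,28) nearest=16 d=3 new=(18,28) → add node 21 parent=16 cost=33
22. q=(7,37) nearest=18 d=6 new=(8,34) → add node 22 parent=18 cost=33
23. q=(7,20) nearest=20 d=2 new=(7,20) → blocked by [2,8]×[14,20], reject

Path: 0 1 3 4 5 6 7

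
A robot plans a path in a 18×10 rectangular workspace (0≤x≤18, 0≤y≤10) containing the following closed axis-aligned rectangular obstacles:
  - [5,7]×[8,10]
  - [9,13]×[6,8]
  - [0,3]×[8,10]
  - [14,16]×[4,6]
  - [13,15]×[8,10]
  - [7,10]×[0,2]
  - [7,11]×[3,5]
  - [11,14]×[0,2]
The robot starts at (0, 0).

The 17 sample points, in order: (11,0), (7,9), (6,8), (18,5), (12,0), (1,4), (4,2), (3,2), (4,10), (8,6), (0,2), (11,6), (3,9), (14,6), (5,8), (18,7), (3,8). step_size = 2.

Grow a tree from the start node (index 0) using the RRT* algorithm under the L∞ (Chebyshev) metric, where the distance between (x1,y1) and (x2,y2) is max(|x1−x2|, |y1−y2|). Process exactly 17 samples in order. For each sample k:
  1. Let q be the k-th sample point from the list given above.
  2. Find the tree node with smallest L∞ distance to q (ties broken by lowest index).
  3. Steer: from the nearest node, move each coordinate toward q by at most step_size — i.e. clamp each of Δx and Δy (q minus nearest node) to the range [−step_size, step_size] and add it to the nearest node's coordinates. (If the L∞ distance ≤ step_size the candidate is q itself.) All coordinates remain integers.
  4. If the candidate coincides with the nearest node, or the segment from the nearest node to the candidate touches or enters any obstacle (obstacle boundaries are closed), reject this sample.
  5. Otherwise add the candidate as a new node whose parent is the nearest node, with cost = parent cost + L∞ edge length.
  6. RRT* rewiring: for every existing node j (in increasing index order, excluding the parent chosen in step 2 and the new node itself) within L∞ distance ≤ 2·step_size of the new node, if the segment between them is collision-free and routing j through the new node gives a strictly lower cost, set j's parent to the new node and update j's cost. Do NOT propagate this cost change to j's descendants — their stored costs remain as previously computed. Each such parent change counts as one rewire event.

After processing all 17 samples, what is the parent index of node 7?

1. q=(11,0) nearest=0 d=11 new=(2,0) → add node 1 parent=0 cost=2
2. q=(7,9) nearest=0 d=9 new=(2,2) → add node 2 parent=0 cost=2
3. q=(6,8) nearest=2 d=6 new=(4,4) → add node 3 parent=2 cost=4
4. q=(18,5) nearest=3 d=14 new=(6,5) → add node 4 parent=3 cost=6
5. q=(12,0) nearest=4 d=6 new=(8,3) → blocked by [7,11]×[3,5], reject
6. q=(1,4) nearest=2 d=2 new=(1,4) → add node 5 parent=2 cost=4
7. q=(4,2) nearest=1 d=2 new=(4,2) → add node 6 parent=1 cost=4
8. q=(3,2) nearest=2 d=1 new=(3,2) → add node 7 parent=2 cost=3
9. q=(4,10) nearest=4 d=5 new=(4,7) → add node 8 parent=4 cost=8
10. q=(8,6) nearest=4 d=2 new=(8,6) → add node 9 parent=4 cost=8
11. q=(0,2) nearest=0 d=2 new=(0,2) → add node 10 parent=0 cost=2
12. q=(11,6) nearest=9 d=3 new=(10,6) → blocked by [9,13]×[6,8], reject
13. q=(3,9) nearest=8 d=2 new=(3,9) → blocked by [0,3]×[8,10], reject
14. q=(14,6) nearest=9 d=6 new=(10,6) → blocked by [9,13]×[6,8], reject
15. q=(5,8) nearest=8 d=1 new=(5,8) → blocked by [5,7]×[8,10], reject
16. q=(18,7) nearest=9 d=10 new=(10,7) → blocked by [9,13]×[6,8], reject
17. q=(3,8) nearest=8 d=1 new=(3,8) → blocked by [0,3]×[8,10], reject

Parent of node 7: 2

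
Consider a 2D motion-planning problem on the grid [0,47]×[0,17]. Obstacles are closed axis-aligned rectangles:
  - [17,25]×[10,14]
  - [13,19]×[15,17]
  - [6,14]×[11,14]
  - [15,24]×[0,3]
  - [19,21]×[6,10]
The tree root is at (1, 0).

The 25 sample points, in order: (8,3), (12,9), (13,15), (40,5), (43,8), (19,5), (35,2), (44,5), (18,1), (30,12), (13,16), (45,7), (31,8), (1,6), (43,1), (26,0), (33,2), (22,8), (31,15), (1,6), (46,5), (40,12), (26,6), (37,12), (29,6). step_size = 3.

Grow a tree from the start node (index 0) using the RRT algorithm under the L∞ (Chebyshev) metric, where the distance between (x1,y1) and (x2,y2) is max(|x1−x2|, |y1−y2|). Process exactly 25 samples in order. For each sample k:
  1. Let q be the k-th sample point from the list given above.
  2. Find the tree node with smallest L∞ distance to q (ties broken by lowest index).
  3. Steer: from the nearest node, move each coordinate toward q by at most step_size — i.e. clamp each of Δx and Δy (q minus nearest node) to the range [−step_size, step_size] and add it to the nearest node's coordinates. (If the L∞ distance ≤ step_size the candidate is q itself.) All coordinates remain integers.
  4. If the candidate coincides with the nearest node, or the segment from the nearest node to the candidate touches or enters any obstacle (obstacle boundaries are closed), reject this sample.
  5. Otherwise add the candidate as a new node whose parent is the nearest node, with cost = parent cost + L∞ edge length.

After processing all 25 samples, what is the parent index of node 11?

1. q=(8,3) nearest=0 d=7 new=(4,3) → add node 1 parent=0 cost=3
2. q=(12,9) nearest=1 d=8 new=(7,6) → add node 2 parent=1 cost=6
3. q=(13,15) nearest=2 d=9 new=(10,9) → add node 3 parent=2 cost=9
4. q=(40,5) nearest=3 d=30 new=(13,6) → add node 4 parent=3 cost=12
5. q=(43,8) nearest=4 d=30 new=(16,8) → add node 5 parent=4 cost=15
6. q=(19,5) nearest=5 d=3 new=(19,5) → add node 6 parent=5 cost=18
7. q=(35,2) nearest=6 d=16 new=(22,2) → blocked by [15,24]×[0,3], reject
8. q=(44,5) nearest=6 d=25 new=(22,5) → add node 7 parent=6 cost=21
9. q=(18,1) nearest=6 d=4 new=(18,2) → blocked by [15,24]×[0,3], reject
10. q=(30,12) nearest=7 d=8 new=(25,8) → add node 8 parent=7 cost=24
11. q=(13,16) nearest=3 d=7 new=(13,12) → blocked by [6,14]×[11,14], reject
12. q=(45,7) nearest=8 d=20 new=(28,7) → add node 9 parent=8 cost=27
13. q=(31,8) nearest=9 d=3 new=(31,8) → add node 10 parent=9 cost=30
14. q=(1,6) nearest=1 d=3 new=(1,6) → add node 11 parent=1 cost=6
15. q=(43,1) nearest=10 d=12 new=(34,5) → add node 12 parent=10 cost=33
16. q=(26,0) nearest=7 d=5 new=(25,2) → blocked by [15,24]×[0,3], reject
17. q=(33,2) nearest=12 d=3 new=(33,2) → add node 13 parent=12 cost=36
18. q=(22,8) nearest=6 d=3 new=(22,8) → blocked by [19,21]×[6,10], reject
19. q=(31,15) nearest=8 d=7 new=(28,11) → add node 14 parent=8 cost=27
20. q=(1,6) nearest=11 d=0 → coincident, reject
21. q=(46,5) nearest=12 d=12 new=(37,5) → add node 15 parent=12 cost=36
22. q=(40,12) nearest=12 d=7 new=(37,8) → add node 16 parent=12 cost=36
23. q=(26,6) nearest=8 d=2 new=(26,6) → add node 17 parent=8 cost=26
24. q=(37,12) nearest=16 d=4 new=(37,11) → add node 18 parent=16 cost=39
25. q=(29,6) nearest=9 d=1 new=(29,6) → add node 19 parent=9 cost=28

Parent of node 11: 1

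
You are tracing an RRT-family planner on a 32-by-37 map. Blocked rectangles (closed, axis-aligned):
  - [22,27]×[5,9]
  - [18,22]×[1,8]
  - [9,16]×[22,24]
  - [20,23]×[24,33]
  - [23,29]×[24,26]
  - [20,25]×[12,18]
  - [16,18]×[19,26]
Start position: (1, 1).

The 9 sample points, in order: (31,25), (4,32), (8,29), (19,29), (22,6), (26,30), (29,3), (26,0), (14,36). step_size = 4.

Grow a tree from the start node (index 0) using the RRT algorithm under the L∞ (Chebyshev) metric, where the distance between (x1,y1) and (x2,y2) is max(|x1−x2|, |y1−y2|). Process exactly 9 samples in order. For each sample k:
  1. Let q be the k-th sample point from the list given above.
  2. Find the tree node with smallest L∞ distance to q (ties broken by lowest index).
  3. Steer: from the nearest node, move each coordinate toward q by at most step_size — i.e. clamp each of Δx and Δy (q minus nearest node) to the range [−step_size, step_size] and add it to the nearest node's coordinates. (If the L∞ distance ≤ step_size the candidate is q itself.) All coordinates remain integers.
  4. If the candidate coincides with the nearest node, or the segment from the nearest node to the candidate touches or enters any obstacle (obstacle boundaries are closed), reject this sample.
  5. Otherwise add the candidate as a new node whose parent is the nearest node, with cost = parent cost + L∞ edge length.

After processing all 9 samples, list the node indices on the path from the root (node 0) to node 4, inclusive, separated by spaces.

1. q=(31,25) nearest=0 d=30 new=(5,5) → add node 1 parent=0 cost=4
2. q=(4,32) nearest=1 d=27 new=(4,9) → add node 2 parent=1 cost=8
3. q=(8,29) nearest=2 d=20 new=(8,13) → add node 3 parent=2 cost=12
4. q=(19,29) nearest=3 d=16 new=(12,17) → add node 4 parent=3 cost=16
5. q=(22,6) nearest=4 d=11 new=(16,13) → add node 5 parent=4 cost=20
6. q=(26,30) nearest=4 d=14 new=(16,21) → blocked by [16,18]×[19,26], reject
7. q=(29,3) nearest=5 d=13 new=(20,9) → add node 6 parent=5 cost=24
8. q=(26,0) nearest=6 d=9 new=(24,5) → blocked by [22,27]×[5,9], reject
9. q=(14,36) nearest=4 d=19 new=(14,21) → add node 7 parent=4 cost=20

Path: 0 1 2 3 4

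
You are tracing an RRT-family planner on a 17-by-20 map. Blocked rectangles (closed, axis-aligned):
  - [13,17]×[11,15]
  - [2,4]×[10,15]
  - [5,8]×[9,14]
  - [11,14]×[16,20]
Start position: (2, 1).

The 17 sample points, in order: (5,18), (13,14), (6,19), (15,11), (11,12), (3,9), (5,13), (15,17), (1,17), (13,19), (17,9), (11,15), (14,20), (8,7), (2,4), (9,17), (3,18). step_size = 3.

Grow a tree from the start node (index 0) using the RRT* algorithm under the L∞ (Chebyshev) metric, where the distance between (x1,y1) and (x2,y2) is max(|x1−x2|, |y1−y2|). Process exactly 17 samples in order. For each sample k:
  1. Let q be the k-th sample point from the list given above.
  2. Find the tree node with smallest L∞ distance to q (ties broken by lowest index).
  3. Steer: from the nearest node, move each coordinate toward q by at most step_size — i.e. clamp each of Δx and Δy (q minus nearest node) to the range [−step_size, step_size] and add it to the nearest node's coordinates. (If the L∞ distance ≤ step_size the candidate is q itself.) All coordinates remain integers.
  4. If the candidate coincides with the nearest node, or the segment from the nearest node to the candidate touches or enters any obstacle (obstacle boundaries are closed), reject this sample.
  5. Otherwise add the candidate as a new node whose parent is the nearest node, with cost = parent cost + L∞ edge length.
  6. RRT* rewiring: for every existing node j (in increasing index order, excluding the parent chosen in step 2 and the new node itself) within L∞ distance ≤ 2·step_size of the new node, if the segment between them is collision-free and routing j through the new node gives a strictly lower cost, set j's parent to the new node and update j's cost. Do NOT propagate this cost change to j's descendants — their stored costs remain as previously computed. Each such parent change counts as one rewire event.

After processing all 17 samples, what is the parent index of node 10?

Parent of node 10: 9

1. q=(5,18) nearest=0 d=17 new=(5,4) → add node 1 parent=0 cost=3
2. q=(13,14) nearest=1 d=10 new=(8,7) → add node 2 parent=1 cost=6
3. q=(6,19) nearest=2 d=12 new=(6,10) → blocked by [5,8]×[9,14], reject
4. q=(15,11) nearest=2 d=7 new=(11,10) → add node 3 parent=2 cost=9
5. q=(11,12) nearest=3 d=2 new=(11,12) → add node 4 parent=3 cost=11
6. q=(3,9) nearest=1 d=5 new=(3,7) → add node 5 parent=1 cost=6
7. q=(5,13) nearest=2 d=6 new=(5,10) → blocked by [5,8]×[9,14], reject
8. q=(15,17) nearest=4 d=5 new=(14,15) → blocked by [13,17]×[11,15], reject
9. q=(1,17) nearest=2 d=10 new=(5,10) → blocked by [5,8]×[9,14], reject
10. q=(13,19) nearest=4 d=7 new=(13,15) → blocked by [13,17]×[11,15], reject
11. q=(17,9) nearest=3 d=6 new=(14,9) → add node 6 parent=3 cost=12
12. q=(11,15) nearest=4 d=3 new=(11,15) → add node 7 parent=4 cost=14
13. q=(14,20) nearest=7 d=5 new=(14,18) → blocked by [11,14]×[16,20], reject
14. q=(8,7) nearest=2 d=0 → coincident, reject
15. q=(2,4) nearest=0 d=3 new=(2,4) → add node 8 parent=0 cost=3
16. q=(9,17) nearest=7 d=2 new=(9,17) → add node 9 parent=7 cost=16
17. q=(3,18) nearest=9 d=6 new=(6,18) → add node 10 parent=9 cost=19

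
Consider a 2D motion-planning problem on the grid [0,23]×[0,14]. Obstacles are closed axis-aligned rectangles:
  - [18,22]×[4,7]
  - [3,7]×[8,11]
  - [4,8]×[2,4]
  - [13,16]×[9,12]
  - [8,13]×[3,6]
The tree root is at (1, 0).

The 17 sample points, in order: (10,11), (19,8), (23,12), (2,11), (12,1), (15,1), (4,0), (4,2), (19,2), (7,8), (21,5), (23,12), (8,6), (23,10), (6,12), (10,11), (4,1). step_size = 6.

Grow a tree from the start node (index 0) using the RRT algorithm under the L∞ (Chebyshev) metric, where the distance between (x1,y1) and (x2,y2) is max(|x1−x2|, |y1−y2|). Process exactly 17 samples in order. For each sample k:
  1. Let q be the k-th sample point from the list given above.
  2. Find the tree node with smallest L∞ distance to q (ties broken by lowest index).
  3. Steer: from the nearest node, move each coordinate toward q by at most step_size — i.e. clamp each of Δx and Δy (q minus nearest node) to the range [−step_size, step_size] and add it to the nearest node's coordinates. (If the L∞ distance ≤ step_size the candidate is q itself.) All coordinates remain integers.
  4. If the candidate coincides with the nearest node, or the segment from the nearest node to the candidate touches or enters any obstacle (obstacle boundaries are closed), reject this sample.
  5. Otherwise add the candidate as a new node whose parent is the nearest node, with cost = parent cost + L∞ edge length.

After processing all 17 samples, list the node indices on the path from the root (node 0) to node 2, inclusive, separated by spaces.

Path: 0 2

1. q=(10,11) nearest=0 d=11 new=(7,6) → blocked by [4,8]×[2,4], reject
2. q=(19,8) nearest=0 d=18 new=(7,6) → blocked by [4,8]×[2,4], reject
3. q=(23,12) nearest=0 d=22 new=(7,6) → blocked by [4,8]×[2,4], reject
4. q=(2,11) nearest=0 d=11 new=(2,6) → add node 1 parent=0 cost=6
5. q=(12,1) nearest=1 d=10 new=(8,1) → blocked by [4,8]×[2,4], reject
6. q=(15,1) nearest=1 d=13 new=(8,1) → blocked by [4,8]×[2,4], reject
7. q=(4,0) nearest=0 d=3 new=(4,0) → add node 2 parent=0 cost=3
8. q=(4,2) nearest=2 d=2 new=(4,2) → blocked by [4,8]×[2,4], reject
9. q=(19,2) nearest=2 d=15 new=(10,2) → add node 3 parent=2 cost=9
10. q=(7,8) nearest=1 d=5 new=(7,8) → blocked by [3,7]×[8,11], reject
11. q=(21,5) nearest=3 d=11 new=(16,5) → blocked by [8,13]×[3,6], reject
12. q=(23,12) nearest=3 d=13 new=(16,8) → blocked by [8,13]×[3,6], reject
13. q=(8,6) nearest=3 d=4 new=(8,6) → blocked by [8,13]×[3,6], reject
14. q=(23,10) nearest=3 d=13 new=(16,8) → blocked by [8,13]×[3,6], reject
15. q=(6,12) nearest=1 d=6 new=(6,12) → blocked by [3,7]×[8,11], reject
16. q=(10,11) nearest=1 d=8 new=(8,11) → blocked by [3,7]×[8,11], reject
17. q=(4,1) nearest=2 d=1 new=(4,1) → add node 4 parent=2 cost=4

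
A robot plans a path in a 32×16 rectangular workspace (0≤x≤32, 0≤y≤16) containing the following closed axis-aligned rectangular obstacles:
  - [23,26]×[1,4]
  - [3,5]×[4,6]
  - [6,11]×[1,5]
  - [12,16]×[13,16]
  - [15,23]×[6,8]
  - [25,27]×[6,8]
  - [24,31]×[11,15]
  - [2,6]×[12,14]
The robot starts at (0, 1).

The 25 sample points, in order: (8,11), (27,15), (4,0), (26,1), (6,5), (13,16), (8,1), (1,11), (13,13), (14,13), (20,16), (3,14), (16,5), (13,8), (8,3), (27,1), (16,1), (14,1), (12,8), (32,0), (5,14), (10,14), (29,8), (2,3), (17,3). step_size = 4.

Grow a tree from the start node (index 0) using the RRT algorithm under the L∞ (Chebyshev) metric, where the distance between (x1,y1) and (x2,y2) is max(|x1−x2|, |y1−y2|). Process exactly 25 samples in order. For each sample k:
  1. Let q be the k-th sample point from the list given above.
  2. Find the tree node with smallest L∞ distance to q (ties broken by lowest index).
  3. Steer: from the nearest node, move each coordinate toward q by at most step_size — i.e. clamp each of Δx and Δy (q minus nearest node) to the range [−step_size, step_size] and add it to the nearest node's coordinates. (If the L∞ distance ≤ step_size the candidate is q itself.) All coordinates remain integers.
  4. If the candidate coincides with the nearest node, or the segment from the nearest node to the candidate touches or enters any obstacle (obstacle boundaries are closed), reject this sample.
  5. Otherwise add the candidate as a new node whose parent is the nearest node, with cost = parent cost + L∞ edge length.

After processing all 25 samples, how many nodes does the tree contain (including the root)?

Node count: 14

1. q=(8,11) nearest=0 d=10 new=(4,5) → blocked by [3,5]×[4,6], reject
2. q=(27,15) nearest=0 d=27 new=(4,5) → blocked by [3,5]×[4,6], reject
3. q=(4,0) nearest=0 d=4 new=(4,0) → add node 1 parent=0 cost=4
4. q=(26,1) nearest=1 d=22 new=(8,1) → blocked by [6,11]×[1,5], reject
5. q=(6,5) nearest=1 d=5 new=(6,4) → blocked by [6,11]×[1,5], reject
6. q=(13,16) nearest=0 d=15 new=(4,5) → blocked by [3,5]×[4,6], reject
7. q=(8,1) nearest=1 d=4 new=(8,1) → blocked by [6,11]×[1,5], reject
8. q=(1,11) nearest=0 d=10 new=(1,5) → add node 2 parent=0 cost=4
9. q=(13,13) nearest=2 d=12 new=(5,9) → add node 3 parent=2 cost=8
10. q=(14,13) nearest=3 d=9 new=(9,13) → add node 4 parent=3 cost=12
11. q=(20,16) nearest=4 d=11 new=(13,16) → blocked by [12,16]×[13,16], reject
12. q=(3,14) nearest=3 d=5 new=(3,13) → blocked by [2,6]×[12,14], reject
13. q=(16,5) nearest=4 d=8 new=(13,9) → add node 5 parent=4 cost=16
14. q=(13,8) nearest=5 d=1 new=(13,8) → add node 6 parent=5 cost=17
15. q=(8,3) nearest=1 d=4 new=(8,3) → blocked by [6,11]×[1,5], reject
16. q=(27,1) nearest=5 d=14 new=(17,5) → blocked by [15,23]×[6,8], reject
17. q=(16,1) nearest=6 d=7 new=(16,4) → add node 7 parent=6 cost=21
18. q=(14,1) nearest=7 d=3 new=(14,1) → add node 8 parent=7 cost=24
19. q=(12,8) nearest=5 d=1 new=(12,8) → add node 9 parent=5 cost=17
20. q=(32,0) nearest=7 d=16 new=(20,0) → add node 10 parent=7 cost=25
21. q=(5,14) nearest=4 d=4 new=(5,14) → blocked by [2,6]×[12,14], reject
22. q=(10,14) nearest=4 d=1 new=(10,14) → add node 11 parent=4 cost=13
23. q=(29,8) nearest=10 d=9 new=(24,4) → blocked by [23,26]×[1,4], reject
24. q=(2,3) nearest=0 d=2 new=(2,3) → add node 12 parent=0 cost=2
25. q=(17,3) nearest=7 d=1 new=(17,3) → add node 13 parent=7 cost=22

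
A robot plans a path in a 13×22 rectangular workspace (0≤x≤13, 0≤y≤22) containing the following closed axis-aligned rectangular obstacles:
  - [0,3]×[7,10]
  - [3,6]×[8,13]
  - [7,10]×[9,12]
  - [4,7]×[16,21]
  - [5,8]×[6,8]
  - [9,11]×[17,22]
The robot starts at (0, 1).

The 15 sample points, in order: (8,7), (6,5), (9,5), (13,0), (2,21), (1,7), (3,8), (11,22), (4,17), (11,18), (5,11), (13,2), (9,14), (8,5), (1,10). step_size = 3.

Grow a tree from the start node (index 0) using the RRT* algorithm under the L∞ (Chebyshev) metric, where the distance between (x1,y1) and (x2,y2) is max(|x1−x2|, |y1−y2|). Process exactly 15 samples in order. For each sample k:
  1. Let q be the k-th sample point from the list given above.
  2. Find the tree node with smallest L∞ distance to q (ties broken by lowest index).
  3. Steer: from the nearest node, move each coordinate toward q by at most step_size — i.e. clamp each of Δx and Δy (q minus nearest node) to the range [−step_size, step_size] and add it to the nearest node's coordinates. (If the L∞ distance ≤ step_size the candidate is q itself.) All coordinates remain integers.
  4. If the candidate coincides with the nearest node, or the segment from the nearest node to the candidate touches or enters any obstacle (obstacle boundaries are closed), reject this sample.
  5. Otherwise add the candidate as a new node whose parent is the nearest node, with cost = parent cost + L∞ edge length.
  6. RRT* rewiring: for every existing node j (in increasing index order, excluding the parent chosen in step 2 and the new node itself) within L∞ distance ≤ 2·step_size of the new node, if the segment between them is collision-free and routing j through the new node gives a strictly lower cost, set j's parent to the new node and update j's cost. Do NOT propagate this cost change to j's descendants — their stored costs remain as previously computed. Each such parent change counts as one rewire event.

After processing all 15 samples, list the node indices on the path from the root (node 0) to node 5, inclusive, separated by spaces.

Path: 0 1 2 3 4 5

1. q=(8,7) nearest=0 d=8 new=(3,4) → add node 1 parent=0 cost=3
2. q=(6,5) nearest=1 d=3 new=(6,5) → add node 2 parent=1 cost=6
3. q=(9,5) nearest=2 d=3 new=(9,5) → add node 3 parent=2 cost=9
4. q=(13,0) nearest=3 d=5 new=(12,2) → add node 4 parent=3 cost=12
5. q=(2,21) nearest=2 d=16 new=(3,8) → blocked by [0,3]×[7,10], reject
6. q=(1,7) nearest=1 d=3 new=(1,7) → blocked by [0,3]×[7,10], reject
7. q=(3,8) nearest=2 d=3 new=(3,8) → blocked by [0,3]×[7,10], reject
8. q=(11,22) nearest=2 d=17 new=(9,8) → blocked by [5,8]×[6,8], reject
9. q=(4,17) nearest=2 d=12 new=(4,8) → blocked by [3,6]×[8,13], reject
10. q=(11,18) nearest=2 d=13 new=(9,8) → blocked by [5,8]×[6,8], reject
11. q=(5,11) nearest=2 d=6 new=(5,8) → blocked by [3,6]×[8,13], reject
12. q=(13,2) nearest=4 d=1 new=(13,2) → add node 5 parent=4 cost=13
13. q=(9,14) nearest=2 d=9 new=(9,8) → blocked by [5,8]×[6,8], reject
14. q=(8,5) nearest=3 d=1 new=(8,5) → add node 6 parent=3 cost=10
15. q=(1,10) nearest=2 d=5 new=(3,8) → blocked by [0,3]×[7,10], reject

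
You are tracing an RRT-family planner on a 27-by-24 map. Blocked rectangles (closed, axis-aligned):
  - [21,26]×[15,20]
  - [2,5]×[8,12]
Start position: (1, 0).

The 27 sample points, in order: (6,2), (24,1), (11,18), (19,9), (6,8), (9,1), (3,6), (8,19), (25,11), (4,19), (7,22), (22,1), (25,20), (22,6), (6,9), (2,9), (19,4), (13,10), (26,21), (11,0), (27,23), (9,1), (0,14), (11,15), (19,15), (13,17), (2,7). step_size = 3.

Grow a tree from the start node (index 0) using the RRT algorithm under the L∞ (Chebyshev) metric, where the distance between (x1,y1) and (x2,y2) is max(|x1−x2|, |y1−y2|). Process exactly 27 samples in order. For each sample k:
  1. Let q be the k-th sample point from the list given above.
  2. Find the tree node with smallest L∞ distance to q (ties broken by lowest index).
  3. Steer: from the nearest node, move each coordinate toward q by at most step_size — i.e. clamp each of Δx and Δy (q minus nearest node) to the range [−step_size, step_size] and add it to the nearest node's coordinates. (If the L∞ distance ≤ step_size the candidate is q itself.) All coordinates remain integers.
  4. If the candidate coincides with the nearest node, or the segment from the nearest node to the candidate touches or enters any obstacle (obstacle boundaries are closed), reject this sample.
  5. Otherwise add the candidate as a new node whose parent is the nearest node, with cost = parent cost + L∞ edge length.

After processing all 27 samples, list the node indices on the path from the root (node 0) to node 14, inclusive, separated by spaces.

Path: 0 1 2 4 9 12 14

1. q=(6,2) nearest=0 d=5 new=(4,2) → add node 1 parent=0 cost=3
2. q=(24,1) nearest=1 d=20 new=(7,1) → add node 2 parent=1 cost=6
3. q=(11,18) nearest=1 d=16 new=(7,5) → add node 3 parent=1 cost=6
4. q=(19,9) nearest=2 d=12 new=(10,4) → add node 4 parent=2 cost=9
5. q=(6,8) nearest=3 d=3 new=(6,8) → add node 5 parent=3 cost=9
6. q=(9,1) nearest=2 d=2 new=(9,1) → add node 6 parent=2 cost=8
7. q=(3,6) nearest=5 d=3 new=(3,6) → add node 7 parent=5 cost=12
8. q=(8,19) nearest=5 d=11 new=(8,11) → add node 8 parent=5 cost=12
9. q=(25,11) nearest=4 d=15 new=(13,7) → add node 9 parent=4 cost=12
10. q=(4,19) nearest=8 d=8 new=(5,14) → add node 10 parent=8 cost=15
11. q=(7,22) nearest=10 d=8 new=(7,17) → add node 11 parent=10 cost=18
12. q=(22,1) nearest=9 d=9 new=(16,4) → add node 12 parent=9 cost=15
13. q=(25,20) nearest=9 d=13 new=(16,10) → add node 13 parent=9 cost=15
14. q=(22,6) nearest=12 d=6 new=(19,6) → add node 14 parent=12 cost=18
15. q=(6,9) nearest=5 d=1 new=(6,9) → add node 15 parent=5 cost=10
16. q=(2,9) nearest=7 d=3 new=(2,9) → blocked by [2,5]×[8,12], reject
17. q=(19,4) nearest=14 d=2 new=(19,4) → add node 16 parent=14 cost=20
18. q=(13,10) nearest=9 d=3 new=(13,10) → add node 17 parent=9 cost=15
19. q=(26,21) nearest=13 d=11 new=(19,13) → add node 18 parent=13 cost=18
20. q=(11,0) nearest=6 d=2 new=(11,0) → add node 19 parent=6 cost=10
21. q=(27,23) nearest=18 d=10 new=(22,16) → blocked by [21,26]×[15,20], reject
22. q=(9,1) nearest=6 d=0 → coincident, reject
23. q=(0,14) nearest=10 d=5 new=(2,14) → add node 20 parent=10 cost=18
24. q=(11,15) nearest=8 d=4 new=(11,14) → add node 21 parent=8 cost=15
25. q=(19,15) nearest=18 d=2 new=(19,15) → add node 22 parent=18 cost=20
26. q=(13,17) nearest=21 d=3 new=(13,17) → add node 23 parent=21 cost=18
27. q=(2,7) nearest=7 d=1 new=(2,7) → add node 24 parent=7 cost=13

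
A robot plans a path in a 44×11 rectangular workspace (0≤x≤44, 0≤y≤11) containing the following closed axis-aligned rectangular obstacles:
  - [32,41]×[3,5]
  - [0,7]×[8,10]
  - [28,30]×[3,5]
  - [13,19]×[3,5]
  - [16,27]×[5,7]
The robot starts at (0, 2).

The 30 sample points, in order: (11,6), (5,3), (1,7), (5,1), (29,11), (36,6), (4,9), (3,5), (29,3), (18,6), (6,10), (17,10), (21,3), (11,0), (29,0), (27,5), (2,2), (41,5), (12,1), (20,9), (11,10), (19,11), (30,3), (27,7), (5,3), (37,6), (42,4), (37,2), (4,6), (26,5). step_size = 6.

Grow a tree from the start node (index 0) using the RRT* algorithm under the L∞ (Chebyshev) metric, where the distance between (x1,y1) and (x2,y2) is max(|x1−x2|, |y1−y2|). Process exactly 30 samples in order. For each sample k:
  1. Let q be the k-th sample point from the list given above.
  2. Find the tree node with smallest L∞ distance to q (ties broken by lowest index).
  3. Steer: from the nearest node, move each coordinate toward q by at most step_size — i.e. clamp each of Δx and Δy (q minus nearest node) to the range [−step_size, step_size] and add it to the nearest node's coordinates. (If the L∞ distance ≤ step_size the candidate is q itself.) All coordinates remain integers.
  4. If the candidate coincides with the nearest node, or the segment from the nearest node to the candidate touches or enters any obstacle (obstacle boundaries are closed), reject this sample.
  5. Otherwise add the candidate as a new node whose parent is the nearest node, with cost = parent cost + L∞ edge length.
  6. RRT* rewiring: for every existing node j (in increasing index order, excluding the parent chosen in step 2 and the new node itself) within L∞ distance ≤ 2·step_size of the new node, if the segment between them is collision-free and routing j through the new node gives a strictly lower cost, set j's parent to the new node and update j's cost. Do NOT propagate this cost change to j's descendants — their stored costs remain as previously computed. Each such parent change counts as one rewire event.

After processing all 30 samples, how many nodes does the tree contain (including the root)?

Node count: 15

1. q=(11,6) nearest=0 d=11 new=(6,6) → add node 1 parent=0 cost=6
2. q=(5,3) nearest=1 d=3 new=(5,3) → add node 2 parent=1 cost=9
3. q=(1,7) nearest=2 d=4 new=(1,7) → add node 3 parent=2 cost=13
4. q=(5,1) nearest=2 d=2 new=(5,1) → add node 4 parent=2 cost=11
5. q=(29,11) nearest=1 d=23 new=(12,11) → add node 5 parent=1 cost=12
6. q=(36,6) nearest=5 d=24 new=(18,6) → blocked by [16,27]×[5,7], reject
7. q=(4,9) nearest=1 d=3 new=(4,9) → blocked by [0,7]×[8,10], reject
8. q=(3,5) nearest=2 d=2 new=(3,5) → add node 6 parent=2 cost=11
9. q=(29,3) nearest=5 d=17 new=(18,5) → blocked by [13,19]×[3,5], reject
10. q=(18,6) nearest=5 d=6 new=(18,6) → blocked by [16,27]×[5,7], reject
11. q=(6,10) nearest=1 d=4 new=(6,10) → blocked by [0,7]×[8,10], reject
12. q=(17,10) nearest=5 d=5 new=(17,10) → add node 7 parent=5 cost=17
13. q=(21,3) nearest=7 d=7 new=(21,4) → blocked by [16,27]×[5,7], reject
14. q=(11,0) nearest=1 d=6 new=(11,0) → add node 8 parent=1 cost=12
15. q=(29,0) nearest=7 d=12 new=(23,4) → blocked by [16,27]×[5,7], reject
16. q=(27,5) nearest=7 d=10 new=(23,5) → blocked by [16,27]×[5,7], reject
17. q=(2,2) nearest=0 d=2 new=(2,2) → add node 9 parent=0 cost=2; rewire 2→9 (5<9); rewire 3→9 (7<13); rewire 4→9 (5<11); rewire 6→9 (5<11); rewire 8→9 (11<12)
18. q=(41,5) nearest=7 d=24 new=(23,5) → blocked by [16,27]×[5,7], reject
19. q=(12,1) nearest=8 d=1 new=(12,1) → add node 10 parent=8 cost=12
20. q=(20,9) nearest=7 d=3 new=(20,9) → add node 11 parent=7 cost=20
21. q=(11,10) nearest=5 d=1 new=(11,10) → add node 12 parent=5 cost=13
22. q=(19,11) nearest=7 d=2 new=(19,11) → add node 13 parent=7 cost=19
23. q=(30,3) nearest=11 d=10 new=(26,3) → blocked by [16,27]×[5,7], reject
24. q=(27,7) nearest=11 d=7 new=(26,7) → blocked by [16,27]×[5,7], reject
25. q=(5,3) nearest=2 d=0 → coincident, reject
26. q=(37,6) nearest=11 d=17 new=(26,6) → blocked by [16,27]×[5,7], reject
27. q=(42,4) nearest=11 d=22 new=(26,4) → blocked by [16,27]×[5,7], reject
28. q=(37,2) nearest=11 d=17 new=(26,3) → blocked by [16,27]×[5,7], reject
29. q=(4,6) nearest=6 d=1 new=(4,6) → add node 14 parent=6 cost=6
30. q=(26,5) nearest=11 d=6 new=(26,5) → blocked by [16,27]×[5,7], reject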